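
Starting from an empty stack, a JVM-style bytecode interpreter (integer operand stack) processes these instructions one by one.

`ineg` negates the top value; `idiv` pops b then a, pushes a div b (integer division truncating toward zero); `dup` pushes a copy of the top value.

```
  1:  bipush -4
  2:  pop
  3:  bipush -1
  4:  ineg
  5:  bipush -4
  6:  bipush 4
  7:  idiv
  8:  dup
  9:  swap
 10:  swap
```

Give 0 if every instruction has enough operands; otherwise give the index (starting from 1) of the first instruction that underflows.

bipush -4  [-4]
pop        []
bipush -1  [-1]
ineg       [1]
bipush -4  [1, -4]
bipush 4   [1, -4, 4]
idiv       [1, -1]
dup        [1, -1, -1]
swap       [1, -1, -1]
swap       [1, -1, -1]

0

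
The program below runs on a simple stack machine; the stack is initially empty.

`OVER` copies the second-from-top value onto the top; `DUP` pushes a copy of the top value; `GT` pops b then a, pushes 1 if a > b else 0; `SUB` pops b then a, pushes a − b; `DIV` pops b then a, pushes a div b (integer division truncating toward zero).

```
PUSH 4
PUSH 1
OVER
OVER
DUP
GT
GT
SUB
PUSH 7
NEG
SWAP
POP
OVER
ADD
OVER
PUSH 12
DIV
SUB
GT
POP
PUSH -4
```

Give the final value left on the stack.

PUSH 4  → [4]
PUSH 1  → [4, 1]
OVER    → [4, 1, 4]
OVER    → [4, 1, 4, 1]
DUP     → [4, 1, 4, 1, 1]
GT      → [4, 1, 4, 0]
GT      → [4, 1, 1]
SUB     → [4, 0]
PUSH 7  → [4, 0, 7]
NEG     → [4, 0, -7]
SWAP    → [4, -7, 0]
POP     → [4, -7]
OVER    → [4, -7, 4]
ADD     → [4, -3]
OVER    → [4, -3, 4]
PUSH 12 → [4, -3, 4, 12]
DIV     → [4, -3, 0]
SUB     → [4, -3]
GT      → [1]
POP     → []
PUSH -4 → [-4]

-4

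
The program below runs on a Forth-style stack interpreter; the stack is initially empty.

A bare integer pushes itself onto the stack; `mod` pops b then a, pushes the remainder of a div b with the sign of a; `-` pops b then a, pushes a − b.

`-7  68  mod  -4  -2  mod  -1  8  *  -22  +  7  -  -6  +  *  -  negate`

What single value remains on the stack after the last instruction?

-7     : -7
68     : -7 68
mod    : -7
-4     : -7 -4
-2     : -7 -4 -2
mod    : -7 0
-1     : -7 0 -1
8      : -7 0 -1 8
*      : -7 0 -8
-22    : -7 0 -8 -22
+      : -7 0 -30
7      : -7 0 -30 7
-      : -7 0 -37
-6     : -7 0 -37 -6
+      : -7 0 -43
*      : -7 0
-      : -7
negate : 7

7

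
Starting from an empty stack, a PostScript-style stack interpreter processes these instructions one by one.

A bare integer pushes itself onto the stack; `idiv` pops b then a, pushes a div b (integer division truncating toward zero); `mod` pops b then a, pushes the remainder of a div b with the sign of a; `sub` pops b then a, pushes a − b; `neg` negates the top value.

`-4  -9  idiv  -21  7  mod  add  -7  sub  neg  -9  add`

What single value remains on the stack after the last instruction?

-16

-4   -> -4
-9   -> -4 -9
idiv -> 0
-21  -> 0 -21
7    -> 0 -21 7
mod  -> 0 0
add  -> 0
-7   -> 0 -7
sub  -> 7
neg  -> -7
-9   -> -7 -9
add  -> -16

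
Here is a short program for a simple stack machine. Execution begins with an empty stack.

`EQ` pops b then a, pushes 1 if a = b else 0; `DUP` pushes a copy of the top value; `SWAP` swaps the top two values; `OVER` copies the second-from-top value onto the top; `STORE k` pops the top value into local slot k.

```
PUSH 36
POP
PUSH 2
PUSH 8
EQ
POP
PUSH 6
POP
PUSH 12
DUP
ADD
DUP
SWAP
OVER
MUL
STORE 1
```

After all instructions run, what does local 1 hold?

576

PUSH 36 → [36]
POP     → []
PUSH 2  → [2]
PUSH 8  → [2, 8]
EQ      → [0]
POP     → []
PUSH 6  → [6]
POP     → []
PUSH 12 → [12]
DUP     → [12, 12]
ADD     → [24]
DUP     → [24, 24]
SWAP    → [24, 24]
OVER    → [24, 24, 24]
MUL     → [24, 576]
STORE 1 → [24]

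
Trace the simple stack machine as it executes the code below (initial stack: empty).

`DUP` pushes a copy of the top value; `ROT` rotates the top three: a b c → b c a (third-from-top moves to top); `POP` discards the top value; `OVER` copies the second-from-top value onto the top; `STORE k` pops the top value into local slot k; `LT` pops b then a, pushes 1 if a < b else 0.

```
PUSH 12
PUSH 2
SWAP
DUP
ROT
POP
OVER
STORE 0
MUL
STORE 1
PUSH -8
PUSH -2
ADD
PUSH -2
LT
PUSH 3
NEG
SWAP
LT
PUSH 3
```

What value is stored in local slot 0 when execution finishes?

12

PUSH 12 : 12
PUSH 2  : 12 2
SWAP    : 2 12
DUP     : 2 12 12
ROT     : 12 12 2
POP     : 12 12
OVER    : 12 12 12
STORE 0 : 12 12
MUL     : 144
STORE 1 : (empty)
PUSH -8 : -8
PUSH -2 : -8 -2
ADD     : -10
PUSH -2 : -10 -2
LT      : 1
PUSH 3  : 1 3
NEG     : 1 -3
SWAP    : -3 1
LT      : 1
PUSH 3  : 1 3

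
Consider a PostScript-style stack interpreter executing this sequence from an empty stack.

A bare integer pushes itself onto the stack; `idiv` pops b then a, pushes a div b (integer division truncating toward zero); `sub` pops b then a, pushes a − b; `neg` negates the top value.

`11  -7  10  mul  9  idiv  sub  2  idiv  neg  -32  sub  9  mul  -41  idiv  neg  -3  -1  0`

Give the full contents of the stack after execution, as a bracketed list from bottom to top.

[5, -3, -1, 0]

11    [11]
-7    [11, -7]
10    [11, -7, 10]
mul   [11, -70]
9     [11, -70, 9]
idiv  [11, -7]
sub   [18]
2     [18, 2]
idiv  [9]
neg   [-9]
-32   [-9, -32]
sub   [23]
9     [23, 9]
mul   [207]
-41   [207, -41]
idiv  [-5]
neg   [5]
-3    [5, -3]
-1    [5, -3, -1]
0     [5, -3, -1, 0]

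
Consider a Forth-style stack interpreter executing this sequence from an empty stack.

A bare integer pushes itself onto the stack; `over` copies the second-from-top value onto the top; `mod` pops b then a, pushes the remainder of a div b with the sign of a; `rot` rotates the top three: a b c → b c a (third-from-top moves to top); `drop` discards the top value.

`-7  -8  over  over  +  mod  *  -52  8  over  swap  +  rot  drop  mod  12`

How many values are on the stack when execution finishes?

2

-7   -> [-7]
-8   -> [-7, -8]
over -> [-7, -8, -7]
over -> [-7, -8, -7, -8]
+    -> [-7, -8, -15]
mod  -> [-7, -8]
*    -> [56]
-52  -> [56, -52]
8    -> [56, -52, 8]
over -> [56, -52, 8, -52]
swap -> [56, -52, -52, 8]
+    -> [56, -52, -44]
rot  -> [-52, -44, 56]
drop -> [-52, -44]
mod  -> [-8]
12   -> [-8, 12]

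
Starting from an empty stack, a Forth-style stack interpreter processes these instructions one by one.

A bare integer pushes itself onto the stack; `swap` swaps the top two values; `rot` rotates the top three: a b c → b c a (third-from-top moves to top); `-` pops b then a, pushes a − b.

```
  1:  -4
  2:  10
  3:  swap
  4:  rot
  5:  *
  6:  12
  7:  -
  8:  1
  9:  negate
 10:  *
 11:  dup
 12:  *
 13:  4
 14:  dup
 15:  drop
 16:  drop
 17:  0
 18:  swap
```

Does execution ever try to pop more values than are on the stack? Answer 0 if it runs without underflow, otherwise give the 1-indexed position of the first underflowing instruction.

-4   -> [-4]
10   -> [-4, 10]
swap -> [10, -4]
rot  — needs 3 operands, stack has 2 → underflow

4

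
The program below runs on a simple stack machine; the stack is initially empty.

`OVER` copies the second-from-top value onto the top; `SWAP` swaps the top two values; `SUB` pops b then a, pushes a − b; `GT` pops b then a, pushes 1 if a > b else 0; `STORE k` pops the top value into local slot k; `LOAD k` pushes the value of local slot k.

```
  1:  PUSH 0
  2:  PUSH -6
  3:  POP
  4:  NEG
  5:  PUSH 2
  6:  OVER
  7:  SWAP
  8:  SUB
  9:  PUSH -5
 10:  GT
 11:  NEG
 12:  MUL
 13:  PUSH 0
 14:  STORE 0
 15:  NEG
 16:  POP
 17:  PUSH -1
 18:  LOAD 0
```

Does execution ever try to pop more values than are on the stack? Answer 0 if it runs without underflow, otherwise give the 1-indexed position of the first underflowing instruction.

PUSH 0   0
PUSH -6  0 -6
POP      0
NEG      0
PUSH 2   0 2
OVER     0 2 0
SWAP     0 0 2
SUB      0 -2
PUSH -5  0 -2 -5
GT       0 1
NEG      0 -1
MUL      0
PUSH 0   0 0
STORE 0  0
NEG      0
POP      (empty)
PUSH -1  -1
LOAD 0   -1 0

0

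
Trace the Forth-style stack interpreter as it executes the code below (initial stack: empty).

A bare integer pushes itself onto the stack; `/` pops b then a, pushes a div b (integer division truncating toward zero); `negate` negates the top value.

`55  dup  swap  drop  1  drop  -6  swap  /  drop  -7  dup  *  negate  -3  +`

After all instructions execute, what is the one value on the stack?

55     : [55]
dup    : [55, 55]
swap   : [55, 55]
drop   : [55]
1      : [55, 1]
drop   : [55]
-6     : [55, -6]
swap   : [-6, 55]
/      : [0]
drop   : []
-7     : [-7]
dup    : [-7, -7]
*      : [49]
negate : [-49]
-3     : [-49, -3]
+      : [-52]

-52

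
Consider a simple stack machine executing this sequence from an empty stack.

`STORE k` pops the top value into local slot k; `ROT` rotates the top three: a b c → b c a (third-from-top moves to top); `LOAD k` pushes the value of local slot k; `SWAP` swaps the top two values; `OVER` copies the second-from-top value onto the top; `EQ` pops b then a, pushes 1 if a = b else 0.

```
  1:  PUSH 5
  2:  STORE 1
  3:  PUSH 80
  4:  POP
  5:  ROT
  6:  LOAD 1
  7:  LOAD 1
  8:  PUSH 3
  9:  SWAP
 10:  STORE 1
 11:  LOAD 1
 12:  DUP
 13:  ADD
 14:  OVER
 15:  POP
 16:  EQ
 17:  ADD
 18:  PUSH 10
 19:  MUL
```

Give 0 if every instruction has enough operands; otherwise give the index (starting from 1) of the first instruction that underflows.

5

PUSH 5  -> 5
STORE 1 -> (empty)
PUSH 80 -> 80
POP     -> (empty)
ROT  — needs 3 operands, stack has 0 → underflow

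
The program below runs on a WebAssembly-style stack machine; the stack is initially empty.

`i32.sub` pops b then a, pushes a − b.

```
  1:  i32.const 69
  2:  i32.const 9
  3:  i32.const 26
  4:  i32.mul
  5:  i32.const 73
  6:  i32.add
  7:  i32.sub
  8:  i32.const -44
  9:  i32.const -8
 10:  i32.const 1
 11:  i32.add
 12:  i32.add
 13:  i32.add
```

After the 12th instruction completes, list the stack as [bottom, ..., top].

[-238, -51]

i32.const 69  → [69]
i32.const 9   → [69, 9]
i32.const 26  → [69, 9, 26]
i32.mul       → [69, 234]
i32.const 73  → [69, 234, 73]
i32.add       → [69, 307]
i32.sub       → [-238]
i32.const -44 → [-238, -44]
i32.const -8  → [-238, -44, -8]
i32.const 1   → [-238, -44, -8, 1]
i32.add       → [-238, -44, -7]
i32.add       → [-238, -51]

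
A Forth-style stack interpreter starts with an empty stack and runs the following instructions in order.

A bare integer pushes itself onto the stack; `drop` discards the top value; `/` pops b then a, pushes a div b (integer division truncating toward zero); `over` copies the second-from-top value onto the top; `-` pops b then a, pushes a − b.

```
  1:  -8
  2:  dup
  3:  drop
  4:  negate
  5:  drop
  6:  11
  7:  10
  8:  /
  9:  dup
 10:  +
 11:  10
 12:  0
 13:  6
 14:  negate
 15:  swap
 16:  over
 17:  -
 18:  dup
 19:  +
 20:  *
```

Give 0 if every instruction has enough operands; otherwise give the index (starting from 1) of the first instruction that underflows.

0

-8     → [-8]
dup    → [-8, -8]
drop   → [-8]
negate → [8]
drop   → []
11     → [11]
10     → [11, 10]
/      → [1]
dup    → [1, 1]
+      → [2]
10     → [2, 10]
0      → [2, 10, 0]
6      → [2, 10, 0, 6]
negate → [2, 10, 0, -6]
swap   → [2, 10, -6, 0]
over   → [2, 10, -6, 0, -6]
-      → [2, 10, -6, 6]
dup    → [2, 10, -6, 6, 6]
+      → [2, 10, -6, 12]
*      → [2, 10, -72]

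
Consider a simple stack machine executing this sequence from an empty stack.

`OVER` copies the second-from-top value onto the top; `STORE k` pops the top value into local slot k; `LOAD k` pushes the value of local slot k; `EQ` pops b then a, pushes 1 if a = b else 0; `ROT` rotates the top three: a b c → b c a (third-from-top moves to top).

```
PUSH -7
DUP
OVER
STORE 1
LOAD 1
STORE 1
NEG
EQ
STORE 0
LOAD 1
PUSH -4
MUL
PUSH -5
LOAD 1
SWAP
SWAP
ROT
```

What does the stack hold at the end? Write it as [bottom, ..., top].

PUSH -7 -> [-7]
DUP     -> [-7, -7]
OVER    -> [-7, -7, -7]
STORE 1 -> [-7, -7]
LOAD 1  -> [-7, -7, -7]
STORE 1 -> [-7, -7]
NEG     -> [-7, 7]
EQ      -> [0]
STORE 0 -> []
LOAD 1  -> [-7]
PUSH -4 -> [-7, -4]
MUL     -> [28]
PUSH -5 -> [28, -5]
LOAD 1  -> [28, -5, -7]
SWAP    -> [28, -7, -5]
SWAP    -> [28, -5, -7]
ROT     -> [-5, -7, 28]

[-5, -7, 28]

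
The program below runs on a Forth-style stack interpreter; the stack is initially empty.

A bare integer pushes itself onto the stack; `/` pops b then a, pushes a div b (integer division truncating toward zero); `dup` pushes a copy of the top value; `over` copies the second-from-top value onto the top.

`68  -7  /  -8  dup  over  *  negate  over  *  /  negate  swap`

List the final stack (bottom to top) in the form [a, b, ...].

68     : 68
-7     : 68 -7
/      : -9
-8     : -9 -8
dup    : -9 -8 -8
over   : -9 -8 -8 -8
*      : -9 -8 64
negate : -9 -8 -64
over   : -9 -8 -64 -8
*      : -9 -8 512
/      : -9 0
negate : -9 0
swap   : 0 -9

[0, -9]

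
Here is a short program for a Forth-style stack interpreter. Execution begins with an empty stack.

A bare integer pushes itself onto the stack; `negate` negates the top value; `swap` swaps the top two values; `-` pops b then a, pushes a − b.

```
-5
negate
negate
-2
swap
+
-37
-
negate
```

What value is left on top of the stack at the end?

-30

-5     → -5
negate → 5
negate → -5
-2     → -5 -2
swap   → -2 -5
+      → -7
-37    → -7 -37
-      → 30
negate → -30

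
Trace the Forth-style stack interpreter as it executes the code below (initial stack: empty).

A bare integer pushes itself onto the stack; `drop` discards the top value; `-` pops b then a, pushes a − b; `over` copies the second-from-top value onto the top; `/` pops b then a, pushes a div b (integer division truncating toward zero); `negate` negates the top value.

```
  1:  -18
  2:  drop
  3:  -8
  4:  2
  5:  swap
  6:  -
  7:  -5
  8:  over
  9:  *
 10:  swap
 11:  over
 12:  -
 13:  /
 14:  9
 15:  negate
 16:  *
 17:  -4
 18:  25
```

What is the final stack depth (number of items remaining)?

-18    -> [-18]
drop   -> []
-8     -> [-8]
2      -> [-8, 2]
swap   -> [2, -8]
-      -> [10]
-5     -> [10, -5]
over   -> [10, -5, 10]
*      -> [10, -50]
swap   -> [-50, 10]
over   -> [-50, 10, -50]
-      -> [-50, 60]
/      -> [0]
9      -> [0, 9]
negate -> [0, -9]
*      -> [0]
-4     -> [0, -4]
25     -> [0, -4, 25]

3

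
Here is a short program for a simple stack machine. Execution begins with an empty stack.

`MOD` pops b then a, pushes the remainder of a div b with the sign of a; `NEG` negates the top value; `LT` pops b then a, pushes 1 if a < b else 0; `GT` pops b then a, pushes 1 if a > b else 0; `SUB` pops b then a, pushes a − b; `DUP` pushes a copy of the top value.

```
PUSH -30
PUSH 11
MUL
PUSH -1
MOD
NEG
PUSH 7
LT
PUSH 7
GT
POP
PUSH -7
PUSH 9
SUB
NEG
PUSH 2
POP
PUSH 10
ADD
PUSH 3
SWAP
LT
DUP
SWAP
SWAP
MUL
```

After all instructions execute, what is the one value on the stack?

1

PUSH -30 → -30
PUSH 11  → -30 11
MUL      → -330
PUSH -1  → -330 -1
MOD      → 0
NEG      → 0
PUSH 7   → 0 7
LT       → 1
PUSH 7   → 1 7
GT       → 0
POP      → (empty)
PUSH -7  → -7
PUSH 9   → -7 9
SUB      → -16
NEG      → 16
PUSH 2   → 16 2
POP      → 16
PUSH 10  → 16 10
ADD      → 26
PUSH 3   → 26 3
SWAP     → 3 26
LT       → 1
DUP      → 1 1
SWAP     → 1 1
SWAP     → 1 1
MUL      → 1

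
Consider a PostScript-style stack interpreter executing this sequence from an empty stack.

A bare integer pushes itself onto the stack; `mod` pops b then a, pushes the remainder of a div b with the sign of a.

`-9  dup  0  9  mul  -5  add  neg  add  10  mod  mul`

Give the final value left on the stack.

-9   -9
dup  -9 -9
0    -9 -9 0
9    -9 -9 0 9
mul  -9 -9 0
-5   -9 -9 0 -5
add  -9 -9 -5
neg  -9 -9 5
add  -9 -4
10   -9 -4 10
mod  -9 -4
mul  36

36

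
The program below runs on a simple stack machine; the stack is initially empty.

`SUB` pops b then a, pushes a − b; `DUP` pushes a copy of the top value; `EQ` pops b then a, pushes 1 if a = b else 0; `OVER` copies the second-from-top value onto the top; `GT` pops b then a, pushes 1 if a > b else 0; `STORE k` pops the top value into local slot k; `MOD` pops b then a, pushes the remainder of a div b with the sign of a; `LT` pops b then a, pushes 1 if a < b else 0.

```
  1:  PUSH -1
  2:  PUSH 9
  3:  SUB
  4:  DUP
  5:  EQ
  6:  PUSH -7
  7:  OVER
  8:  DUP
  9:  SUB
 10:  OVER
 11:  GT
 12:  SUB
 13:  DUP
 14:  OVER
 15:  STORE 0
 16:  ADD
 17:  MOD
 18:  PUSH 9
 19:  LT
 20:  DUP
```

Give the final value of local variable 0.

-8

PUSH -1  -1
PUSH 9   -1 9
SUB      -10
DUP      -10 -10
EQ       1
PUSH -7  1 -7
OVER     1 -7 1
DUP      1 -7 1 1
SUB      1 -7 0
OVER     1 -7 0 -7
GT       1 -7 1
SUB      1 -8
DUP      1 -8 -8
OVER     1 -8 -8 -8
STORE 0  1 -8 -8
ADD      1 -16
MOD      1
PUSH 9   1 9
LT       1
DUP      1 1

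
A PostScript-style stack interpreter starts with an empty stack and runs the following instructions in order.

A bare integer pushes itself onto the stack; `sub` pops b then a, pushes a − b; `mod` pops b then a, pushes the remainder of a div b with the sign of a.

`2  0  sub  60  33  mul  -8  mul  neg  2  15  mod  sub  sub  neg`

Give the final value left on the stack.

2   : [2]
0   : [2, 0]
sub : [2]
60  : [2, 60]
33  : [2, 60, 33]
mul : [2, 1980]
-8  : [2, 1980, -8]
mul : [2, -15840]
neg : [2, 15840]
2   : [2, 15840, 2]
15  : [2, 15840, 2, 15]
mod : [2, 15840, 2]
sub : [2, 15838]
sub : [-15836]
neg : [15836]

15836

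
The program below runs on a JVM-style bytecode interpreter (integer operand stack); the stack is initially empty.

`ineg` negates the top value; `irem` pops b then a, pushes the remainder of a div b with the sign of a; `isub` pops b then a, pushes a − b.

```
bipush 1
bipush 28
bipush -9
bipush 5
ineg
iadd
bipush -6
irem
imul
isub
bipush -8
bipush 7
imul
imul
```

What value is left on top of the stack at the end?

-3192

bipush 1  : [1]
bipush 28 : [1, 28]
bipush -9 : [1, 28, -9]
bipush 5  : [1, 28, -9, 5]
ineg      : [1, 28, -9, -5]
iadd      : [1, 28, -14]
bipush -6 : [1, 28, -14, -6]
irem      : [1, 28, -2]
imul      : [1, -56]
isub      : [57]
bipush -8 : [57, -8]
bipush 7  : [57, -8, 7]
imul      : [57, -56]
imul      : [-3192]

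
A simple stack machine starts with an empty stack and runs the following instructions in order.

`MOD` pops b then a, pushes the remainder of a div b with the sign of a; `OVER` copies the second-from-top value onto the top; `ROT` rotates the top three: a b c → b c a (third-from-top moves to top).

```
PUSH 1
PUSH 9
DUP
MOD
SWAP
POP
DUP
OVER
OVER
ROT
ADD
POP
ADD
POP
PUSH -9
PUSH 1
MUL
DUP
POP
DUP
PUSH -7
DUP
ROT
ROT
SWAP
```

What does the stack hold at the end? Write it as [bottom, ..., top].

[-9, -7, -7, -9]

PUSH 1  → 1
PUSH 9  → 1 9
DUP     → 1 9 9
MOD     → 1 0
SWAP    → 0 1
POP     → 0
DUP     → 0 0
OVER    → 0 0 0
OVER    → 0 0 0 0
ROT     → 0 0 0 0
ADD     → 0 0 0
POP     → 0 0
ADD     → 0
POP     → (empty)
PUSH -9 → -9
PUSH 1  → -9 1
MUL     → -9
DUP     → -9 -9
POP     → -9
DUP     → -9 -9
PUSH -7 → -9 -9 -7
DUP     → -9 -9 -7 -7
ROT     → -9 -7 -7 -9
ROT     → -9 -7 -9 -7
SWAP    → -9 -7 -7 -9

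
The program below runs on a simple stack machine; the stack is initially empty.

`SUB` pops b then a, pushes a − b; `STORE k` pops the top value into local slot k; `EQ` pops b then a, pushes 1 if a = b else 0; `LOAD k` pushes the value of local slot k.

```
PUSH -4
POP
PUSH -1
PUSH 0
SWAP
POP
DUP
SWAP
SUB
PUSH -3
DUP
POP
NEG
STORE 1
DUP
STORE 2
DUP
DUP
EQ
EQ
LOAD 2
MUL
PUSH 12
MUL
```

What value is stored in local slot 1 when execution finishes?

3

PUSH -4  [-4]
POP      []
PUSH -1  [-1]
PUSH 0   [-1, 0]
SWAP     [0, -1]
POP      [0]
DUP      [0, 0]
SWAP     [0, 0]
SUB      [0]
PUSH -3  [0, -3]
DUP      [0, -3, -3]
POP      [0, -3]
NEG      [0, 3]
STORE 1  [0]
DUP      [0, 0]
STORE 2  [0]
DUP      [0, 0]
DUP      [0, 0, 0]
EQ       [0, 1]
EQ       [0]
LOAD 2   [0, 0]
MUL      [0]
PUSH 12  [0, 12]
MUL      [0]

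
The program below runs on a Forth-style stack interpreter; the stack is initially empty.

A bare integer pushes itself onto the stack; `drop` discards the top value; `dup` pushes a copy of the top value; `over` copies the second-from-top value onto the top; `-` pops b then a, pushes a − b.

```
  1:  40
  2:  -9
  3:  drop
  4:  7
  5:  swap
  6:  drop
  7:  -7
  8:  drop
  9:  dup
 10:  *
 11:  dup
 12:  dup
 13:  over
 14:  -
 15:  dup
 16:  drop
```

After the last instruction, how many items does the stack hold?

40   → 40
-9   → 40 -9
drop → 40
7    → 40 7
swap → 7 40
drop → 7
-7   → 7 -7
drop → 7
dup  → 7 7
*    → 49
dup  → 49 49
dup  → 49 49 49
over → 49 49 49 49
-    → 49 49 0
dup  → 49 49 0 0
drop → 49 49 0

3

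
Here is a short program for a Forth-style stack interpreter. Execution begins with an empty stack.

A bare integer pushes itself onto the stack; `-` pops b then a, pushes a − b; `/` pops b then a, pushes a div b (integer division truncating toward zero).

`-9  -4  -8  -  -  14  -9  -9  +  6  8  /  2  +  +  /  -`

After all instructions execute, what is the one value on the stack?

-13

-9 : -9
-4 : -9 -4
-8 : -9 -4 -8
-  : -9 4
-  : -13
14 : -13 14
-9 : -13 14 -9
-9 : -13 14 -9 -9
+  : -13 14 -18
6  : -13 14 -18 6
8  : -13 14 -18 6 8
/  : -13 14 -18 0
2  : -13 14 -18 0 2
+  : -13 14 -18 2
+  : -13 14 -16
/  : -13 0
-  : -13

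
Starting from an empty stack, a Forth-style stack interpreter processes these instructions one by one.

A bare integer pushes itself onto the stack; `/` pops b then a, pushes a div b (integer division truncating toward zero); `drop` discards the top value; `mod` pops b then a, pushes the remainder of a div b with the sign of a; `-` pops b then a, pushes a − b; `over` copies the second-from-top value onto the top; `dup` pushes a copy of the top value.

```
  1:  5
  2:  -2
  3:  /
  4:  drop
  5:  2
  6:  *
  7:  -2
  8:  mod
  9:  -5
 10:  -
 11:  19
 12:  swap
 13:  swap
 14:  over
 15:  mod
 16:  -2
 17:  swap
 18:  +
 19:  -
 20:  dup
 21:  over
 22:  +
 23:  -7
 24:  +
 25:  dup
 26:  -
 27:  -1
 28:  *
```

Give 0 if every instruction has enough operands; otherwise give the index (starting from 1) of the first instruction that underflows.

5    → 5
-2   → 5 -2
/    → -2
drop → (empty)
2    → 2
*  — needs 2 operands, stack has 1 → underflow

6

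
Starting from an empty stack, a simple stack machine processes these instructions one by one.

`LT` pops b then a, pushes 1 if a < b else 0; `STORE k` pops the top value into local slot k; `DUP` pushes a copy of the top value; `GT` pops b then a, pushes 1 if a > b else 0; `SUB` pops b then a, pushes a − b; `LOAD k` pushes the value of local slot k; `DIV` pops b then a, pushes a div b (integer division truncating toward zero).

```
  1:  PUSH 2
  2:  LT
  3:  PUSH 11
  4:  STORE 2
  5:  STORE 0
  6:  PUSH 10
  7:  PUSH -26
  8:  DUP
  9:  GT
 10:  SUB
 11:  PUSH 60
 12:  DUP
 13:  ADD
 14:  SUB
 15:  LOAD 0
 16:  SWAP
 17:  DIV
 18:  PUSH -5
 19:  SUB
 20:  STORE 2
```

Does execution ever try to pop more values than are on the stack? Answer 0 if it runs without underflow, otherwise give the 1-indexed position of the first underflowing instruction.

2

PUSH 2 → 2
LT  — needs 2 operands, stack has 1 → underflow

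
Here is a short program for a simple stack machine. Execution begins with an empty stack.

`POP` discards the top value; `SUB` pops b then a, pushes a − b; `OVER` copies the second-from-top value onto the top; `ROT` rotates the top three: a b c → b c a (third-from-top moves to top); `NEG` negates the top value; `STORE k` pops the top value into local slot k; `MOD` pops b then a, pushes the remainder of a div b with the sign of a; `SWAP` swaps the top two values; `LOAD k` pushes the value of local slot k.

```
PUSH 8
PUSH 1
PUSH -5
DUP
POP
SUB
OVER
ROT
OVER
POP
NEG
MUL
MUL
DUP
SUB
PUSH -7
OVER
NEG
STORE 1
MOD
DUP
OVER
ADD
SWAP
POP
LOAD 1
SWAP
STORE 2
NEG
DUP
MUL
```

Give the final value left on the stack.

PUSH 8   [8]
PUSH 1   [8, 1]
PUSH -5  [8, 1, -5]
DUP      [8, 1, -5, -5]
POP      [8, 1, -5]
SUB      [8, 6]
OVER     [8, 6, 8]
ROT      [6, 8, 8]
OVER     [6, 8, 8, 8]
POP      [6, 8, 8]
NEG      [6, 8, -8]
MUL      [6, -64]
MUL      [-384]
DUP      [-384, -384]
SUB      [0]
PUSH -7  [0, -7]
OVER     [0, -7, 0]
NEG      [0, -7, 0]
STORE 1  [0, -7]
MOD      [0]
DUP      [0, 0]
OVER     [0, 0, 0]
ADD      [0, 0]
SWAP     [0, 0]
POP      [0]
LOAD 1   [0, 0]
SWAP     [0, 0]
STORE 2  [0]
NEG      [0]
DUP      [0, 0]
MUL      [0]

0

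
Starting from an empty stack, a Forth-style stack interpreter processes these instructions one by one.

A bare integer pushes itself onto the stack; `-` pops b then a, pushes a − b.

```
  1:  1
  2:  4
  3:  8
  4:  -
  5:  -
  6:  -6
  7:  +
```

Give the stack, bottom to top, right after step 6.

1  → 1
4  → 1 4
8  → 1 4 8
-  → 1 -4
-  → 5
-6 → 5 -6

[5, -6]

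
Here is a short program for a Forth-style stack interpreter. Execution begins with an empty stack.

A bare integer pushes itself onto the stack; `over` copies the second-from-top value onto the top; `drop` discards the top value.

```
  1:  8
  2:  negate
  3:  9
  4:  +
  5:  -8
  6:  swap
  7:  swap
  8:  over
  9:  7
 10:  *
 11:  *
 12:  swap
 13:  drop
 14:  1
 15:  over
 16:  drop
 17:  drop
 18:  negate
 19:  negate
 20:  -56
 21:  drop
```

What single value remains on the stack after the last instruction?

8      -> 8
negate -> -8
9      -> -8 9
+      -> 1
-8     -> 1 -8
swap   -> -8 1
swap   -> 1 -8
over   -> 1 -8 1
7      -> 1 -8 1 7
*      -> 1 -8 7
*      -> 1 -56
swap   -> -56 1
drop   -> -56
1      -> -56 1
over   -> -56 1 -56
drop   -> -56 1
drop   -> -56
negate -> 56
negate -> -56
-56    -> -56 -56
drop   -> -56

-56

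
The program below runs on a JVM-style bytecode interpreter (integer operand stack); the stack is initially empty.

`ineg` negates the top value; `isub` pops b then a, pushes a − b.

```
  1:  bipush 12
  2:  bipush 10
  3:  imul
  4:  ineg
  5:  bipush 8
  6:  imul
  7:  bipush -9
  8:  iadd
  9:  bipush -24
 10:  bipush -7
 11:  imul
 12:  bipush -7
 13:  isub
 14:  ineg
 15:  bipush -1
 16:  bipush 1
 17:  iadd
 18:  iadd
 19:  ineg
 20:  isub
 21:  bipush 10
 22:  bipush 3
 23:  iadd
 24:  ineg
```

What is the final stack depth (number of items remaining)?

2

bipush 12  : 12
bipush 10  : 12 10
imul       : 120
ineg       : -120
bipush 8   : -120 8
imul       : -960
bipush -9  : -960 -9
iadd       : -969
bipush -24 : -969 -24
bipush -7  : -969 -24 -7
imul       : -969 168
bipush -7  : -969 168 -7
isub       : -969 175
ineg       : -969 -175
bipush -1  : -969 -175 -1
bipush 1   : -969 -175 -1 1
iadd       : -969 -175 0
iadd       : -969 -175
ineg       : -969 175
isub       : -1144
bipush 10  : -1144 10
bipush 3   : -1144 10 3
iadd       : -1144 13
ineg       : -1144 -13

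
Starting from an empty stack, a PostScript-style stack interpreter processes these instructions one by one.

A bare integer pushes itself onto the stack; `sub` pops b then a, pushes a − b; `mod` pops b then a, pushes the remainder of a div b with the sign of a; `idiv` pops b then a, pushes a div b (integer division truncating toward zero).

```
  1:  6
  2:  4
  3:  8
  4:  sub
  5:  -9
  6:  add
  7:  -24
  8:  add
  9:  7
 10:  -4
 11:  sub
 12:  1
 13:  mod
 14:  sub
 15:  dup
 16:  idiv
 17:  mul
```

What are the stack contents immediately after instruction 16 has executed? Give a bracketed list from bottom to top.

[6, 1]

6    -> 6
4    -> 6 4
8    -> 6 4 8
sub  -> 6 -4
-9   -> 6 -4 -9
add  -> 6 -13
-24  -> 6 -13 -24
add  -> 6 -37
7    -> 6 -37 7
-4   -> 6 -37 7 -4
sub  -> 6 -37 11
1    -> 6 -37 11 1
mod  -> 6 -37 0
sub  -> 6 -37
dup  -> 6 -37 -37
idiv -> 6 1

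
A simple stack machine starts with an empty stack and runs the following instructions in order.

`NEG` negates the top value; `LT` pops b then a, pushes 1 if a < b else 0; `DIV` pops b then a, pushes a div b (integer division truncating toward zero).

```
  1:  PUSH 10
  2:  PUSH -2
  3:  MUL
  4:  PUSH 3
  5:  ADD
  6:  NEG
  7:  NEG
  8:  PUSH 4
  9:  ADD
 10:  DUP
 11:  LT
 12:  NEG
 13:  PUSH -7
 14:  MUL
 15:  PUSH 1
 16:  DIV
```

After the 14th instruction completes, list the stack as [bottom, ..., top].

[0]

PUSH 10  [10]
PUSH -2  [10, -2]
MUL      [-20]
PUSH 3   [-20, 3]
ADD      [-17]
NEG      [17]
NEG      [-17]
PUSH 4   [-17, 4]
ADD      [-13]
DUP      [-13, -13]
LT       [0]
NEG      [0]
PUSH -7  [0, -7]
MUL      [0]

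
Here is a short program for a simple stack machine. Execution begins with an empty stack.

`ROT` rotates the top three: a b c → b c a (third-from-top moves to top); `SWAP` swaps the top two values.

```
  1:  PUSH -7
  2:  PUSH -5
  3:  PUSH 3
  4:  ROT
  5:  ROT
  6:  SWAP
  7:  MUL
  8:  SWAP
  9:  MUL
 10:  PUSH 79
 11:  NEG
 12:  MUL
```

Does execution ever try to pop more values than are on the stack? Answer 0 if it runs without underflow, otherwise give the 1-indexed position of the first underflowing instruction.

0

PUSH -7 → -7
PUSH -5 → -7 -5
PUSH 3  → -7 -5 3
ROT     → -5 3 -7
ROT     → 3 -7 -5
SWAP    → 3 -5 -7
MUL     → 3 35
SWAP    → 35 3
MUL     → 105
PUSH 79 → 105 79
NEG     → 105 -79
MUL     → -8295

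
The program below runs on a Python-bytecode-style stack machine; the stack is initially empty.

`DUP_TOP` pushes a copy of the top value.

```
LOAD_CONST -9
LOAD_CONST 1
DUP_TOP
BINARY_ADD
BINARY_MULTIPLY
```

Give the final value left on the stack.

LOAD_CONST -9    -9
LOAD_CONST 1     -9 1
DUP_TOP          -9 1 1
BINARY_ADD       -9 2
BINARY_MULTIPLY  -18

-18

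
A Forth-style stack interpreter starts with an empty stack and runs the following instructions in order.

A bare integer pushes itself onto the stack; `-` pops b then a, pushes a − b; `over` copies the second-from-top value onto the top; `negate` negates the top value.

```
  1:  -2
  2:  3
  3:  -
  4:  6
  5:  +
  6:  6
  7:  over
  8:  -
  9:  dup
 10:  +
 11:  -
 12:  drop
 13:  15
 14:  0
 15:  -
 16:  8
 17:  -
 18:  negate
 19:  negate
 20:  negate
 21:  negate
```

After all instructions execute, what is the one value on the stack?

-2      -2
3       -2 3
-       -5
6       -5 6
+       1
6       1 6
over    1 6 1
-       1 5
dup     1 5 5
+       1 10
-       -9
drop    (empty)
15      15
0       15 0
-       15
8       15 8
-       7
negate  -7
negate  7
negate  -7
negate  7

7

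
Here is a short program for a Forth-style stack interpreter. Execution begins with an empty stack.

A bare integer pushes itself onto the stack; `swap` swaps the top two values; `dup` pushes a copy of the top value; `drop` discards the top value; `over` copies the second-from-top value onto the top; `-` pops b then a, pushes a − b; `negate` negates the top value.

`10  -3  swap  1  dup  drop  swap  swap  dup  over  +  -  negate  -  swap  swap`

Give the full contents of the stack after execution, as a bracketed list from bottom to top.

10     → 10
-3     → 10 -3
swap   → -3 10
1      → -3 10 1
dup    → -3 10 1 1
drop   → -3 10 1
swap   → -3 1 10
swap   → -3 10 1
dup    → -3 10 1 1
over   → -3 10 1 1 1
+      → -3 10 1 2
-      → -3 10 -1
negate → -3 10 1
-      → -3 9
swap   → 9 -3
swap   → -3 9

[-3, 9]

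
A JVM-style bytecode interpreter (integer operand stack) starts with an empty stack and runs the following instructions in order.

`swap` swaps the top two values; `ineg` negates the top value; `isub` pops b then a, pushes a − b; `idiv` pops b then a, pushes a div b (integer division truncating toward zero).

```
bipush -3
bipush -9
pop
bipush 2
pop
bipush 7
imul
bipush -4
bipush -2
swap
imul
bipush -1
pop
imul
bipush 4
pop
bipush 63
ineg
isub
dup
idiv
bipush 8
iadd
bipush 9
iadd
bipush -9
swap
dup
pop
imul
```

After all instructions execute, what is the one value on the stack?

-162

bipush -3 → [-3]
bipush -9 → [-3, -9]
pop       → [-3]
bipush 2  → [-3, 2]
pop       → [-3]
bipush 7  → [-3, 7]
imul      → [-21]
bipush -4 → [-21, -4]
bipush -2 → [-21, -4, -2]
swap      → [-21, -2, -4]
imul      → [-21, 8]
bipush -1 → [-21, 8, -1]
pop       → [-21, 8]
imul      → [-168]
bipush 4  → [-168, 4]
pop       → [-168]
bipush 63 → [-168, 63]
ineg      → [-168, -63]
isub      → [-105]
dup       → [-105, -105]
idiv      → [1]
bipush 8  → [1, 8]
iadd      → [9]
bipush 9  → [9, 9]
iadd      → [18]
bipush -9 → [18, -9]
swap      → [-9, 18]
dup       → [-9, 18, 18]
pop       → [-9, 18]
imul      → [-162]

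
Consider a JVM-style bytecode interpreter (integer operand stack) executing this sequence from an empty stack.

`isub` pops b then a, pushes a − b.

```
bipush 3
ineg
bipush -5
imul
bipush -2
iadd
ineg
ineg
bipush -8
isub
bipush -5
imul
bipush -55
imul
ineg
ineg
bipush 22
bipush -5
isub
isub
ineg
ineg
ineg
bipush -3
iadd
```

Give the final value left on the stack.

bipush 3   : 3
ineg       : -3
bipush -5  : -3 -5
imul       : 15
bipush -2  : 15 -2
iadd       : 13
ineg       : -13
ineg       : 13
bipush -8  : 13 -8
isub       : 21
bipush -5  : 21 -5
imul       : -105
bipush -55 : -105 -55
imul       : 5775
ineg       : -5775
ineg       : 5775
bipush 22  : 5775 22
bipush -5  : 5775 22 -5
isub       : 5775 27
isub       : 5748
ineg       : -5748
ineg       : 5748
ineg       : -5748
bipush -3  : -5748 -3
iadd       : -5751

-5751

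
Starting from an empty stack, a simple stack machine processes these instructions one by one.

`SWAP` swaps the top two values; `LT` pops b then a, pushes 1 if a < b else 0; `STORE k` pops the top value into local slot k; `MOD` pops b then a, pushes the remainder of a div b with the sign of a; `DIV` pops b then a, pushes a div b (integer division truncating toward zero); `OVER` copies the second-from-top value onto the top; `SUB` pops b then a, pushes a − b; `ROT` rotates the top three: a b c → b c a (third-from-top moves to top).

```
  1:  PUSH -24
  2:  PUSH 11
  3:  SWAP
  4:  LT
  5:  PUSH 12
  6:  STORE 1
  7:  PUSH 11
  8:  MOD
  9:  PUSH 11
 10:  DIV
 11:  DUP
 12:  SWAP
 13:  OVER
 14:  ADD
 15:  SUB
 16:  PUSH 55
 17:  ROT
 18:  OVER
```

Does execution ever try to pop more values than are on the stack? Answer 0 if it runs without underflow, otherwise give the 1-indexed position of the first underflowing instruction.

PUSH -24 : [-24]
PUSH 11  : [-24, 11]
SWAP     : [11, -24]
LT       : [0]
PUSH 12  : [0, 12]
STORE 1  : [0]
PUSH 11  : [0, 11]
MOD      : [0]
PUSH 11  : [0, 11]
DIV      : [0]
DUP      : [0, 0]
SWAP     : [0, 0]
OVER     : [0, 0, 0]
ADD      : [0, 0]
SUB      : [0]
PUSH 55  : [0, 55]
ROT  — needs 3 operands, stack has 2 → underflow

17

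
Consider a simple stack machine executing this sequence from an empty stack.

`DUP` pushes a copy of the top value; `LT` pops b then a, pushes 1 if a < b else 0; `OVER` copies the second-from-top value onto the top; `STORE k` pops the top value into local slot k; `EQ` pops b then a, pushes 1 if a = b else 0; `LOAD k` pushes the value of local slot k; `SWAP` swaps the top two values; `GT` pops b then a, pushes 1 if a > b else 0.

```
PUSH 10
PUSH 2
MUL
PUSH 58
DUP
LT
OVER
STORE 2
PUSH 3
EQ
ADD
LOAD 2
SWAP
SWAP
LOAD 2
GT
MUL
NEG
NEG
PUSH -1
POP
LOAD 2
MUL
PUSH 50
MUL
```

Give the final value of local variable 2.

PUSH 10  [10]
PUSH 2   [10, 2]
MUL      [20]
PUSH 58  [20, 58]
DUP      [20, 58, 58]
LT       [20, 0]
OVER     [20, 0, 20]
STORE 2  [20, 0]
PUSH 3   [20, 0, 3]
EQ       [20, 0]
ADD      [20]
LOAD 2   [20, 20]
SWAP     [20, 20]
SWAP     [20, 20]
LOAD 2   [20, 20, 20]
GT       [20, 0]
MUL      [0]
NEG      [0]
NEG      [0]
PUSH -1  [0, -1]
POP      [0]
LOAD 2   [0, 20]
MUL      [0]
PUSH 50  [0, 50]
MUL      [0]

20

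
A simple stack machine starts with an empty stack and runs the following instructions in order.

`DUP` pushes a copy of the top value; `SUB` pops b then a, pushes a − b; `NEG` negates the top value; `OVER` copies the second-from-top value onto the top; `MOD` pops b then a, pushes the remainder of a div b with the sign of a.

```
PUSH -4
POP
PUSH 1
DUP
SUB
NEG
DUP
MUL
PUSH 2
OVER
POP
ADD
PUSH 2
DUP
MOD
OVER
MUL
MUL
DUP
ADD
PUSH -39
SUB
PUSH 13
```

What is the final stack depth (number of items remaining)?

PUSH -4  → -4
POP      → (empty)
PUSH 1   → 1
DUP      → 1 1
SUB      → 0
NEG      → 0
DUP      → 0 0
MUL      → 0
PUSH 2   → 0 2
OVER     → 0 2 0
POP      → 0 2
ADD      → 2
PUSH 2   → 2 2
DUP      → 2 2 2
MOD      → 2 0
OVER     → 2 0 2
MUL      → 2 0
MUL      → 0
DUP      → 0 0
ADD      → 0
PUSH -39 → 0 -39
SUB      → 39
PUSH 13  → 39 13

2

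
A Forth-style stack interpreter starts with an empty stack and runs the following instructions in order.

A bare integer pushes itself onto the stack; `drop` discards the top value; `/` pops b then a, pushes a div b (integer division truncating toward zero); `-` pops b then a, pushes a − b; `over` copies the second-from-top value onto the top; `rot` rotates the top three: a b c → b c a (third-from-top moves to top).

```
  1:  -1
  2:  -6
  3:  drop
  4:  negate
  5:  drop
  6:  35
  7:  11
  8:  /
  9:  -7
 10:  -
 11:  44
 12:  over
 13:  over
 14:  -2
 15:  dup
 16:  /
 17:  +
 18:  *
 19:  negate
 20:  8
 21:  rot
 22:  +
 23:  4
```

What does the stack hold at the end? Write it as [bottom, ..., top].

-1     → [-1]
-6     → [-1, -6]
drop   → [-1]
negate → [1]
drop   → []
35     → [35]
11     → [35, 11]
/      → [3]
-7     → [3, -7]
-      → [10]
44     → [10, 44]
over   → [10, 44, 10]
over   → [10, 44, 10, 44]
-2     → [10, 44, 10, 44, -2]
dup    → [10, 44, 10, 44, -2, -2]
/      → [10, 44, 10, 44, 1]
+      → [10, 44, 10, 45]
*      → [10, 44, 450]
negate → [10, 44, -450]
8      → [10, 44, -450, 8]
rot    → [10, -450, 8, 44]
+      → [10, -450, 52]
4      → [10, -450, 52, 4]

[10, -450, 52, 4]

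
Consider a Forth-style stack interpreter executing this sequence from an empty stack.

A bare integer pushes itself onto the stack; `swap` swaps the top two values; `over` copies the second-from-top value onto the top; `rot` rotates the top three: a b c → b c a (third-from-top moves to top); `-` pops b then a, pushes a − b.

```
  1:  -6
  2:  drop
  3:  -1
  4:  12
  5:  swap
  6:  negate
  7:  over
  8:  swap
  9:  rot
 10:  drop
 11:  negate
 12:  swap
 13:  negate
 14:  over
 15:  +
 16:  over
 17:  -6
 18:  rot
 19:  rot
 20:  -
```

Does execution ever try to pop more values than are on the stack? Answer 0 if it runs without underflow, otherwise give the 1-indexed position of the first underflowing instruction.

-6      -6
drop    (empty)
-1      -1
12      -1 12
swap    12 -1
negate  12 1
over    12 1 12
swap    12 12 1
rot     12 1 12
drop    12 1
negate  12 -1
swap    -1 12
negate  -1 -12
over    -1 -12 -1
+       -1 -13
over    -1 -13 -1
-6      -1 -13 -1 -6
rot     -1 -1 -6 -13
rot     -1 -6 -13 -1
-       -1 -6 -12

0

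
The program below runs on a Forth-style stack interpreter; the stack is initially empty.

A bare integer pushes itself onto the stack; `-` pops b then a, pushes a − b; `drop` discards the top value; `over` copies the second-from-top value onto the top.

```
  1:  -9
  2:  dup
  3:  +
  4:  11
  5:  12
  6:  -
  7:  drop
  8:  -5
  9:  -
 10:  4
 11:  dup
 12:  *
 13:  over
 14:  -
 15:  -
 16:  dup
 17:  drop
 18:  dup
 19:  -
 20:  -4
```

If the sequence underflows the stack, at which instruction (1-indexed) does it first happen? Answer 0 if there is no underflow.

-9   → -9
dup  → -9 -9
+    → -18
11   → -18 11
12   → -18 11 12
-    → -18 -1
drop → -18
-5   → -18 -5
-    → -13
4    → -13 4
dup  → -13 4 4
*    → -13 16
over → -13 16 -13
-    → -13 29
-    → -42
dup  → -42 -42
drop → -42
dup  → -42 -42
-    → 0
-4   → 0 -4

0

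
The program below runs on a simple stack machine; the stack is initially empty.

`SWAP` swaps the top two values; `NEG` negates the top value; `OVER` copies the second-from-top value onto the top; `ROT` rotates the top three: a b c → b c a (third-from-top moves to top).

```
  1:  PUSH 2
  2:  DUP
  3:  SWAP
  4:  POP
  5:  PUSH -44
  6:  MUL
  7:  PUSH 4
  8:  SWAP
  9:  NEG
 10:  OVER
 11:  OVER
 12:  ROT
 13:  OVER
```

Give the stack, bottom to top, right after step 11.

PUSH 2   → [2]
DUP      → [2, 2]
SWAP     → [2, 2]
POP      → [2]
PUSH -44 → [2, -44]
MUL      → [-88]
PUSH 4   → [-88, 4]
SWAP     → [4, -88]
NEG      → [4, 88]
OVER     → [4, 88, 4]
OVER     → [4, 88, 4, 88]

[4, 88, 4, 88]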